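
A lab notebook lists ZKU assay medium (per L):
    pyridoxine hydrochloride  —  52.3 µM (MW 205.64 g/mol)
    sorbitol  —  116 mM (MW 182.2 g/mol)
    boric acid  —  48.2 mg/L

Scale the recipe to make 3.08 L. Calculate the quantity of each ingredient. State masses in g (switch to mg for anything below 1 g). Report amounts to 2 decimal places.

pyridoxine hydrochloride 33.13 mg; sorbitol 65.10 g; boric acid 148.46 mg

Working volume: 3.08 L.
pyridoxine hydrochloride: 52.3 µmol/L × 205.64 g/mol × 3.08 L ÷ 1000 = 33.13 mg
sorbitol: 116 mmol/L × 182.2 g/mol × 3.08 L ÷ 1000 = 65.10 g
boric acid: 48.2 mg/L × 3.08 L = 148.46 mg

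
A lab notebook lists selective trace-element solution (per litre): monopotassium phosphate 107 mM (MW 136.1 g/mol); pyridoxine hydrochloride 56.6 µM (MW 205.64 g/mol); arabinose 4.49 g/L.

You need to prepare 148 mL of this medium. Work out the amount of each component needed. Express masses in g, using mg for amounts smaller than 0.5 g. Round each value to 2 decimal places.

Scale factor relative to 1 L: 0.148.
monopotassium phosphate: 107 mmol/L × 136.1 g/mol × 0.148 L ÷ 1000 = 2.16 g
pyridoxine hydrochloride: 56.6 µmol/L × 205.64 g/mol × 0.148 L ÷ 1000 = 1.72 mg
arabinose: 4.49 g/L × 0.148 L = 0.66 g

monopotassium phosphate 2.16 g; pyridoxine hydrochloride 1.72 mg; arabinose 0.66 g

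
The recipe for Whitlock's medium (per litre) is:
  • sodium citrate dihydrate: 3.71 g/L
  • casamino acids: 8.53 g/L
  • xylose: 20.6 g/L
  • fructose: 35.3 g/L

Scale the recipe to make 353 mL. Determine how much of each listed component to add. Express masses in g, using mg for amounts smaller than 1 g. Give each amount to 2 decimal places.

sodium citrate dihydrate 1.31 g; casamino acids 3.01 g; xylose 7.27 g; fructose 12.46 g

Target volume = 353 mL = 0.353 L.
sodium citrate dihydrate: 3.71 g/L × 0.353 L = 1.31 g
casamino acids: 8.53 g/L × 0.353 L = 3.01 g
xylose: 20.6 g/L × 0.353 L = 7.27 g
fructose: 35.3 g/L × 0.353 L = 12.46 g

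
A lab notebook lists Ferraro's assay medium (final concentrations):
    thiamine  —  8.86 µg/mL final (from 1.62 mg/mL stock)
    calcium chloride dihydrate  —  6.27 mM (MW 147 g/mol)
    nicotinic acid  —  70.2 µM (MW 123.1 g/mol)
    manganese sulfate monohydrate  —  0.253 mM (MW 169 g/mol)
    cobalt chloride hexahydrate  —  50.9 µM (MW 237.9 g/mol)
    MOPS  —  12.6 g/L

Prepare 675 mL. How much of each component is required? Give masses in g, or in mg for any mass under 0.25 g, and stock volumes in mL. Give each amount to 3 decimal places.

Scale factor relative to 1 L: 0.675.
thiamine: dilute stock: 8.86 µg/mL × 675 mL ÷ 1620 µg/mL = 3.692 mL
calcium chloride dihydrate: 6.27 mmol/L × 147 g/mol × 0.675 L ÷ 1000 = 0.622 g
nicotinic acid: 70.2 µmol/L × 123.1 g/mol × 0.675 L ÷ 1000 = 5.833 mg
manganese sulfate monohydrate: 0.253 mmol/L × 169 mg/mmol × 0.675 L = 28.861 mg
cobalt chloride hexahydrate: 50.9 µmol/L × 237.9 g/mol × 0.675 L ÷ 1000 = 8.174 mg
MOPS: 12.6 g/L × 0.675 L = 8.505 g

thiamine 3.692 mL; calcium chloride dihydrate 0.622 g; nicotinic acid 5.833 mg; manganese sulfate monohydrate 28.861 mg; cobalt chloride hexahydrate 8.174 mg; MOPS 8.505 g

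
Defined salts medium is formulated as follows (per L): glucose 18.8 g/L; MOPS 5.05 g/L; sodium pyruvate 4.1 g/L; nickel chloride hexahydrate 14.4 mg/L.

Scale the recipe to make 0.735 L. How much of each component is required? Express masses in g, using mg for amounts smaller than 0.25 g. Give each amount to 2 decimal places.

glucose 13.82 g; MOPS 3.71 g; sodium pyruvate 3.01 g; nickel chloride hexahydrate 10.58 mg

Working volume: 0.735 L.
glucose: 18.8 g/L × 0.735 L = 13.82 g
MOPS: 5.05 g/L × 0.735 L = 3.71 g
sodium pyruvate: 4.1 g/L × 0.735 L = 3.01 g
nickel chloride hexahydrate: 14.4 mg/L × 0.735 L = 10.58 mg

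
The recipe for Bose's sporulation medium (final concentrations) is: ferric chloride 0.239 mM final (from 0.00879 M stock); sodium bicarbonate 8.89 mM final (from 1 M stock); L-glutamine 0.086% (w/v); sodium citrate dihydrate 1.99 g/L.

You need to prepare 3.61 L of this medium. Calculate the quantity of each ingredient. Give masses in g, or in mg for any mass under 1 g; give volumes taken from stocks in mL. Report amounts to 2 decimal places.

Scale factor relative to 1 L: 3.61.
ferric chloride: V = C2·V2/C1 = 0.239 mM × 3610 mL ÷ 8.79 mM = 98.16 mL
sodium bicarbonate: dilute stock: 8.89 mM × 3610 mL ÷ 1000 mM = 32.09 mL
L-glutamine: 0.086 g per 100 mL × 3610 mL ÷ 100 = 3.10 g
sodium citrate dihydrate: 1.99 g/L × 3.61 L = 7.18 g

ferric chloride 98.16 mL; sodium bicarbonate 32.09 mL; L-glutamine 3.10 g; sodium citrate dihydrate 7.18 g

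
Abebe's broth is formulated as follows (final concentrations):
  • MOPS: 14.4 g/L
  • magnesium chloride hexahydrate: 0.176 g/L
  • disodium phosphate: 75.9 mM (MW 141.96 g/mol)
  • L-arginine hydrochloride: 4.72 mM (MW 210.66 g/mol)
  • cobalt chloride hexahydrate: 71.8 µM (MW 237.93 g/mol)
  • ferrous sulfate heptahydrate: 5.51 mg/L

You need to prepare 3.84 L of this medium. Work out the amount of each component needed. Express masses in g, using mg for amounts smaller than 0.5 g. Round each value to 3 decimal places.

Scale factor relative to 1 L: 3.84.
MOPS: 14.4 g/L × 3.84 L = 55.296 g
magnesium chloride hexahydrate: 0.176 g/L × 3.84 L = 0.676 g
disodium phosphate: 75.9 mmol/L × 141.96 g/mol × 3.84 L ÷ 1000 = 41.375 g
L-arginine hydrochloride: 4.72 mmol/L × 210.66 g/mol × 3.84 L ÷ 1000 = 3.818 g
cobalt chloride hexahydrate: 71.8 µmol/L × 237.93 g/mol × 3.84 L ÷ 1000 = 65.600 mg
ferrous sulfate heptahydrate: 5.51 mg/L × 3.84 L = 21.158 mg

MOPS 55.296 g; magnesium chloride hexahydrate 0.676 g; disodium phosphate 41.375 g; L-arginine hydrochloride 3.818 g; cobalt chloride hexahydrate 65.600 mg; ferrous sulfate heptahydrate 21.158 mg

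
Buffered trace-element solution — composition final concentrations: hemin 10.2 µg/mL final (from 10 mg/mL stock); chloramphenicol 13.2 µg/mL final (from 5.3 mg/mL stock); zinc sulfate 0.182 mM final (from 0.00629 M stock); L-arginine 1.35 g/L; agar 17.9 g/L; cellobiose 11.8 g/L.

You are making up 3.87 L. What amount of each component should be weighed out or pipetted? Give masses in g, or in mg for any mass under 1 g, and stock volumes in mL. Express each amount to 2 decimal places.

hemin 3.95 mL; chloramphenicol 9.64 mL; zinc sulfate 111.98 mL; L-arginine 5.22 g; agar 69.27 g; cellobiose 45.67 g

Working volume: 3.87 L.
hemin: dilute stock: 10.2 µg/mL × 3870 mL ÷ 10000 µg/mL = 3.95 mL
chloramphenicol: V = C2·V2/C1 = 13.2 µg/mL × 3870 mL ÷ 5300 µg/mL = 9.64 mL
zinc sulfate: dilute stock: 0.182 mM × 3870 mL ÷ 6.29 mM = 111.98 mL
L-arginine: 1.35 g/L × 3.87 L = 5.22 g
agar: 17.9 g/L × 3.87 L = 69.27 g
cellobiose: 11.8 g/L × 3.87 L = 45.67 g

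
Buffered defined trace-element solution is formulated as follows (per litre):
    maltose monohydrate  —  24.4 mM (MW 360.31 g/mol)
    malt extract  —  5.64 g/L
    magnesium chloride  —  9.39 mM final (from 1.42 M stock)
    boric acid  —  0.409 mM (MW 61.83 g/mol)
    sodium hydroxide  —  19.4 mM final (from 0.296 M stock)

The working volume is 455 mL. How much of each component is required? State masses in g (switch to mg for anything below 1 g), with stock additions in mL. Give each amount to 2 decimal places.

Working volume: 455 mL = 0.455 L.
maltose monohydrate: 24.4 mmol/L × 360.31 g/mol × 0.455 L ÷ 1000 = 4.00 g
malt extract: 5.64 g/L × 0.455 L = 2.57 g
magnesium chloride: dilute stock: 9.39 mM × 455 mL ÷ 1420 mM = 3.01 mL
boric acid: 0.409 mmol/L × 61.83 mg/mmol × 0.455 L = 11.51 mg
sodium hydroxide: V = C2·V2/C1 = 19.4 mM × 455 mL ÷ 296 mM = 29.82 mL

maltose monohydrate 4.00 g; malt extract 2.57 g; magnesium chloride 3.01 mL; boric acid 11.51 mg; sodium hydroxide 29.82 mL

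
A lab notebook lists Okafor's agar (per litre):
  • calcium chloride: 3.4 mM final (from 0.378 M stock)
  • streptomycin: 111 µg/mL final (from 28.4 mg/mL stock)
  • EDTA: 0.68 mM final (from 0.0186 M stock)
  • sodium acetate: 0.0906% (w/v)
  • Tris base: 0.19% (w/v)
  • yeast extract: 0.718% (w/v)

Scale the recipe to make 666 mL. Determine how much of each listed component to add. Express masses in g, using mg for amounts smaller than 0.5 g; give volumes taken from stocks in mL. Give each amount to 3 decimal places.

Working volume: 666 mL = 0.666 L.
calcium chloride: dilute stock: 3.4 mM × 666 mL ÷ 378 mM = 5.990 mL
streptomycin: V = C2·V2/C1 = 111 µg/mL × 666 mL ÷ 28400 µg/mL = 2.603 mL
EDTA: dilute stock: 0.68 mM × 666 mL ÷ 18.6 mM = 24.348 mL
sodium acetate: 0.0906 g per 100 mL × 666 mL ÷ 100 = 0.603 g
Tris base: 0.19% w/v = 1.9 g/L → 1.9 × 0.666 L = 1.265 g
yeast extract: 0.718% w/v = 7.18 g/L → 7.18 × 0.666 L = 4.782 g

calcium chloride 5.990 mL; streptomycin 2.603 mL; EDTA 24.348 mL; sodium acetate 0.603 g; Tris base 1.265 g; yeast extract 4.782 g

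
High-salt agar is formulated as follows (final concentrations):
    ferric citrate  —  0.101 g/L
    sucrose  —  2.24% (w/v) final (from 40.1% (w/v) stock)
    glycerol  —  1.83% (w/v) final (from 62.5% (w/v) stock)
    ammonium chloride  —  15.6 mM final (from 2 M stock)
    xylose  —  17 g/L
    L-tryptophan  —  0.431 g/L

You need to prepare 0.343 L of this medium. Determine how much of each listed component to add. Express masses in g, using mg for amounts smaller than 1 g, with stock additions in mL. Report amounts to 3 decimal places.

Scale factor relative to 1 L: 0.343.
ferric citrate: 0.101 g/L × 0.343 L = 0.034643 g = 34.643 mg
sucrose: V = C2·V2/C1 = 2.24% ÷ 40.1% × 343 mL = 19.160 mL
glycerol: V = C2·V2/C1 = 1.83% ÷ 62.5% × 343 mL = 10.043 mL
ammonium chloride: V = C2·V2/C1 = 15.6 mM × 343 mL ÷ 2000 mM = 2.675 mL
xylose: 17 g/L × 0.343 L = 5.831 g
L-tryptophan: 0.431 g/L × 0.343 L = 0.147833 g = 147.833 mg

ferric citrate 34.643 mg; sucrose 19.160 mL; glycerol 10.043 mL; ammonium chloride 2.675 mL; xylose 5.831 g; L-tryptophan 147.833 mg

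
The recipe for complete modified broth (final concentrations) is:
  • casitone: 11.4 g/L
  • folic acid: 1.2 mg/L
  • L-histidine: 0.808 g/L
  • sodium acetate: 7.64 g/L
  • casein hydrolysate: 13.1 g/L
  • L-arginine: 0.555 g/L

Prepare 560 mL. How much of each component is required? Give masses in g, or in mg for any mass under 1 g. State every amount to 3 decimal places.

casitone 6.384 g; folic acid 0.672 mg; L-histidine 452.480 mg; sodium acetate 4.278 g; casein hydrolysate 7.336 g; L-arginine 310.800 mg

Scale factor relative to 1 L: 0.56.
casitone: 11.4 g/L × 0.56 L = 6.384 g
folic acid: 1.2 mg/L × 0.56 L = 0.672 mg
L-histidine: 0.808 g/L × 0.56 L = 0.45248 g = 452.480 mg
sodium acetate: 7.64 g/L × 0.56 L = 4.278 g
casein hydrolysate: 13.1 g/L × 0.56 L = 7.336 g
L-arginine: 0.555 g/L × 0.56 L = 0.3108 g = 310.800 mg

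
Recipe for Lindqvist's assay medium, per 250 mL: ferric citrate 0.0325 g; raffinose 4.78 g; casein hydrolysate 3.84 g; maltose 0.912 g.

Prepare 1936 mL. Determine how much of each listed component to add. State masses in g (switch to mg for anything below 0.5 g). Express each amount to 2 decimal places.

ferric citrate 251.68 mg; raffinose 37.02 g; casein hydrolysate 29.74 g; maltose 7.06 g

Ratio of target to recipe volume: 1936 / 250 = 7.744.
ferric citrate: 0.0325 g × (1936 mL / 250 mL) = 0.25168 g = 251.68 mg
raffinose: 4.78 g × (1936 mL / 250 mL) = 37.02 g
casein hydrolysate: 3.84 g × (1936 mL / 250 mL) = 29.74 g
maltose: 0.912 g × (1936 mL / 250 mL) = 7.06 g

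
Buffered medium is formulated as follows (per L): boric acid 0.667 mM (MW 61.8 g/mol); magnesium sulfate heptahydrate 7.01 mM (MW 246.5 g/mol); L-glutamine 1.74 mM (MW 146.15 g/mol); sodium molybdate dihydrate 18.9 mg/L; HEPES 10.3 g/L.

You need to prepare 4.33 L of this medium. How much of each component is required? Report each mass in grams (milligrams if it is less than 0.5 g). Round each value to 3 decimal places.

Working volume: 4.33 L.
boric acid: 0.667 mmol/L × 61.8 mg/mmol × 4.33 L = 178.485 mg
magnesium sulfate heptahydrate: 7.01 mmol/L × 246.5 g/mol × 4.33 L ÷ 1000 = 7.482 g
L-glutamine: 1.74 mmol/L × 146.15 g/mol × 4.33 L ÷ 1000 = 1.101 g
sodium molybdate dihydrate: 18.9 mg/L × 4.33 L = 81.837 mg
HEPES: 10.3 g/L × 4.33 L = 44.599 g

boric acid 178.485 mg; magnesium sulfate heptahydrate 7.482 g; L-glutamine 1.101 g; sodium molybdate dihydrate 81.837 mg; HEPES 44.599 g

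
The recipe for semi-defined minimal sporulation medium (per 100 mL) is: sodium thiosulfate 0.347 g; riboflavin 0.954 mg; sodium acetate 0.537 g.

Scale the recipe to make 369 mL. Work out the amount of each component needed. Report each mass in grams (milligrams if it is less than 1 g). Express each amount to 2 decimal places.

Ratio of target to recipe volume: 369 / 100 = 3.69.
sodium thiosulfate: 0.347 g × (369 mL / 100 mL) = 1.28 g
riboflavin: 0.954 mg × (369 mL / 100 mL) = 3.52 mg
sodium acetate: 0.537 g × (369 mL / 100 mL) = 1.98 g

sodium thiosulfate 1.28 g; riboflavin 3.52 mg; sodium acetate 1.98 g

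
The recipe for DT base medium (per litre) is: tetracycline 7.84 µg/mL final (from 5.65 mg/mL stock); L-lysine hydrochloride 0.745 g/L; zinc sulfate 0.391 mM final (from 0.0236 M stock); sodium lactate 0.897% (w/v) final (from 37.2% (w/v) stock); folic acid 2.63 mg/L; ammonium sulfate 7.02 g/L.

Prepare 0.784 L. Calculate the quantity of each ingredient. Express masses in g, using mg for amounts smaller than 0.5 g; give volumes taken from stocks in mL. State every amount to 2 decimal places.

tetracycline 1.09 mL; L-lysine hydrochloride 0.58 g; zinc sulfate 12.99 mL; sodium lactate 18.90 mL; folic acid 2.06 mg; ammonium sulfate 5.50 g

Working volume: 0.784 L.
tetracycline: C1V1 = C2V2 → 7.84 µg/mL × 784 mL ÷ 5650 µg/mL = 1.09 mL
L-lysine hydrochloride: 0.745 g/L × 0.784 L = 0.58 g
zinc sulfate: dilute stock: 0.391 mM × 784 mL ÷ 23.6 mM = 12.99 mL
sodium lactate: C1V1 = C2V2 → 0.897% ÷ 37.2% × 784 mL = 18.90 mL
folic acid: 2.63 mg/L × 0.784 L = 2.06 mg
ammonium sulfate: 7.02 g/L × 0.784 L = 5.50 g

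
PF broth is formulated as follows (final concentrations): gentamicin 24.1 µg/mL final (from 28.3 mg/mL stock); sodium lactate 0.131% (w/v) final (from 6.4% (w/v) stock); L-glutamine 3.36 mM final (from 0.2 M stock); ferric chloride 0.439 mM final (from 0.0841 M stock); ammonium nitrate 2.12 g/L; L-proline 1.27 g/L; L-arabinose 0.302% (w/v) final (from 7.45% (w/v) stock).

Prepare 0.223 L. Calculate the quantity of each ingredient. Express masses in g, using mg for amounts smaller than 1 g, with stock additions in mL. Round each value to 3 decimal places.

gentamicin 0.190 mL; sodium lactate 4.565 mL; L-glutamine 3.746 mL; ferric chloride 1.164 mL; ammonium nitrate 472.760 mg; L-proline 283.210 mg; L-arabinose 9.040 mL

Working volume: 0.223 L.
gentamicin: C1V1 = C2V2 → 24.1 µg/mL × 223 mL ÷ 28300 µg/mL = 0.190 mL
sodium lactate: V = C2·V2/C1 = 0.131% ÷ 6.4% × 223 mL = 4.565 mL
L-glutamine: V = C2·V2/C1 = 3.36 mM × 223 mL ÷ 200 mM = 3.746 mL
ferric chloride: C1V1 = C2V2 → 0.439 mM × 223 mL ÷ 84.1 mM = 1.164 mL
ammonium nitrate: 2.12 g/L × 0.223 L = 0.47276 g = 472.760 mg
L-proline: 1.27 g/L × 0.223 L = 0.28321 g = 283.210 mg
L-arabinose: V = C2·V2/C1 = 0.302% ÷ 7.45% × 223 mL = 9.040 mL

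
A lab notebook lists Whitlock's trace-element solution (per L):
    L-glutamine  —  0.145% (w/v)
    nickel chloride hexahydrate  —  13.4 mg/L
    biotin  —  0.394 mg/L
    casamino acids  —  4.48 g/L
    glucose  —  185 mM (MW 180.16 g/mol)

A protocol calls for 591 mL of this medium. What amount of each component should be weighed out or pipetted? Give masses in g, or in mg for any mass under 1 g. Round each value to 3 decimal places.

L-glutamine 856.950 mg; nickel chloride hexahydrate 7.919 mg; biotin 0.233 mg; casamino acids 2.648 g; glucose 19.698 g

Target volume = 591 mL = 0.591 L.
L-glutamine: 0.145 g per 100 mL × 591 mL ÷ 100 = 0.85695 g = 856.950 mg
nickel chloride hexahydrate: 13.4 mg/L × 0.591 L = 7.919 mg
biotin: 0.394 mg/L × 0.591 L = 0.233 mg
casamino acids: 4.48 g/L × 0.591 L = 2.648 g
glucose: 185 mmol/L × 180.16 g/mol × 0.591 L ÷ 1000 = 19.698 g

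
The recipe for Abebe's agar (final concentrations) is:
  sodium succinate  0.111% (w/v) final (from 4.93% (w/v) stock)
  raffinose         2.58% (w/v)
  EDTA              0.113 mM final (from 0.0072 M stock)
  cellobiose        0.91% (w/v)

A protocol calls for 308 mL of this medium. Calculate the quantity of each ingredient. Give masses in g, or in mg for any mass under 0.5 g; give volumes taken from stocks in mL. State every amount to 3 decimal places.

sodium succinate 6.935 mL; raffinose 7.946 g; EDTA 4.834 mL; cellobiose 2.803 g

Working volume: 308 mL = 0.308 L.
sodium succinate: dilute stock: 0.111% ÷ 4.93% × 308 mL = 6.935 mL
raffinose: 2.58 g per 100 mL × 308 mL ÷ 100 = 7.946 g
EDTA: C1V1 = C2V2 → 0.113 mM × 308 mL ÷ 7.2 mM = 4.834 mL
cellobiose: 0.91% w/v = 9.1 g/L → 9.1 × 0.308 L = 2.803 g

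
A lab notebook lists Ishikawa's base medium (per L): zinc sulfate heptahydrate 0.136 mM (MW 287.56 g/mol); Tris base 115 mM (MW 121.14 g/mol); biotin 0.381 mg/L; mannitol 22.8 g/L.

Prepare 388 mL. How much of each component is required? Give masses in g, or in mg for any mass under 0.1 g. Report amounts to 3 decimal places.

zinc sulfate heptahydrate 15.174 mg; Tris base 5.405 g; biotin 0.148 mg; mannitol 8.846 g

Working volume: 388 mL = 0.388 L.
zinc sulfate heptahydrate: 0.136 mmol/L × 287.56 mg/mmol × 0.388 L = 15.174 mg
Tris base: 115 mmol/L × 121.14 g/mol × 0.388 L ÷ 1000 = 5.405 g
biotin: 0.381 mg/L × 0.388 L = 0.148 mg
mannitol: 22.8 g/L × 0.388 L = 8.846 g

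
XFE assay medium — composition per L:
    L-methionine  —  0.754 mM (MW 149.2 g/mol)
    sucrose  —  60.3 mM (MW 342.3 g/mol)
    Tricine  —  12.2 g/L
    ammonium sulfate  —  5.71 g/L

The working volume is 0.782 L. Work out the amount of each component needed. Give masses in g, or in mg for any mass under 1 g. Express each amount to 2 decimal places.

Scale factor relative to 1 L: 0.782.
L-methionine: 0.754 mmol/L × 149.2 mg/mmol × 0.782 L = 87.97 mg
sucrose: 60.3 mmol/L × 342.3 g/mol × 0.782 L ÷ 1000 = 16.14 g
Tricine: 12.2 g/L × 0.782 L = 9.54 g
ammonium sulfate: 5.71 g/L × 0.782 L = 4.47 g

L-methionine 87.97 mg; sucrose 16.14 g; Tricine 9.54 g; ammonium sulfate 4.47 g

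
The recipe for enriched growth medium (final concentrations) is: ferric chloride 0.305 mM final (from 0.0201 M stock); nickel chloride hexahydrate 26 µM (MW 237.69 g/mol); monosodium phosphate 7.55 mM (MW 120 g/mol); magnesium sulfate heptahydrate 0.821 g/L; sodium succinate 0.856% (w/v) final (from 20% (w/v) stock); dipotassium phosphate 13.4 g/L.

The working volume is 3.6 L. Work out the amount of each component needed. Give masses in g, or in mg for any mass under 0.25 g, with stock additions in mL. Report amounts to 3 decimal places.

Scale factor relative to 1 L: 3.6.
ferric chloride: dilute stock: 0.305 mM × 3600 mL ÷ 20.1 mM = 54.627 mL
nickel chloride hexahydrate: 26 µmol/L × 237.69 g/mol × 3.6 L ÷ 1000 = 22.248 mg
monosodium phosphate: 7.55 mmol/L × 120 g/mol × 3.6 L ÷ 1000 = 3.262 g
magnesium sulfate heptahydrate: 0.821 g/L × 3.6 L = 2.956 g
sodium succinate: V = C2·V2/C1 = 0.856% ÷ 20% × 3600 mL = 154.080 mL
dipotassium phosphate: 13.4 g/L × 3.6 L = 48.240 g

ferric chloride 54.627 mL; nickel chloride hexahydrate 22.248 mg; monosodium phosphate 3.262 g; magnesium sulfate heptahydrate 2.956 g; sodium succinate 154.080 mL; dipotassium phosphate 48.240 g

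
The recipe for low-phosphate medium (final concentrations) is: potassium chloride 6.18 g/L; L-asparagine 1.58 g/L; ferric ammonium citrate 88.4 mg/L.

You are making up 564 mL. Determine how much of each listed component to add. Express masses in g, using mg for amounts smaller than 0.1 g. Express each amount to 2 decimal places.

potassium chloride 3.49 g; L-asparagine 0.89 g; ferric ammonium citrate 49.86 mg

Working volume: 564 mL = 0.564 L.
potassium chloride: 6.18 g/L × 0.564 L = 3.49 g
L-asparagine: 1.58 g/L × 0.564 L = 0.89 g
ferric ammonium citrate: 88.4 mg/L × 0.564 L = 49.86 mg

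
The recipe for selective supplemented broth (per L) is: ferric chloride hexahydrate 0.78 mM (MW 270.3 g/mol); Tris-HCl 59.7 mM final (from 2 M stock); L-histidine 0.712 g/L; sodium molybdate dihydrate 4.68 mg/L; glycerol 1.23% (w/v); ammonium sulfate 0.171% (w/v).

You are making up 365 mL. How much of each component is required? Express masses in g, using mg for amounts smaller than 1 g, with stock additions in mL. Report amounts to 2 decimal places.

ferric chloride hexahydrate 76.95 mg; Tris-HCl 10.90 mL; L-histidine 259.88 mg; sodium molybdate dihydrate 1.71 mg; glycerol 4.49 g; ammonium sulfate 624.15 mg

Scale factor relative to 1 L: 0.365.
ferric chloride hexahydrate: 0.78 mmol/L × 270.3 mg/mmol × 0.365 L = 76.95 mg
Tris-HCl: V = C2·V2/C1 = 59.7 mM × 365 mL ÷ 2000 mM = 10.90 mL
L-histidine: 0.712 g/L × 0.365 L = 0.25988 g = 259.88 mg
sodium molybdate dihydrate: 4.68 mg/L × 0.365 L = 1.71 mg
glycerol: 1.23% w/v = 12.3 g/L → 12.3 × 0.365 L = 4.49 g
ammonium sulfate: 0.171 g per 100 mL × 365 mL ÷ 100 = 0.62415 g = 624.15 mg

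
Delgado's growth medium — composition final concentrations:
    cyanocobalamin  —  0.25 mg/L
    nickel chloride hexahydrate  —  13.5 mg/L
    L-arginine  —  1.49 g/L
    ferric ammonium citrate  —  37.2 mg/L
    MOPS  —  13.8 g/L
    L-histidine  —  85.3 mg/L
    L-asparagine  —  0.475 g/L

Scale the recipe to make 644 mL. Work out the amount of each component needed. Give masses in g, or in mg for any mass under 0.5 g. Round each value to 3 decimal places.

Scale factor relative to 1 L: 0.644.
cyanocobalamin: 0.25 mg/L × 0.644 L = 0.161 mg
nickel chloride hexahydrate: 13.5 mg/L × 0.644 L = 8.694 mg
L-arginine: 1.49 g/L × 0.644 L = 0.960 g
ferric ammonium citrate: 37.2 mg/L × 0.644 L = 23.957 mg
MOPS: 13.8 g/L × 0.644 L = 8.887 g
L-histidine: 85.3 mg/L × 0.644 L = 54.933 mg
L-asparagine: 0.475 g/L × 0.644 L = 0.3059 g = 305.900 mg

cyanocobalamin 0.161 mg; nickel chloride hexahydrate 8.694 mg; L-arginine 0.960 g; ferric ammonium citrate 23.957 mg; MOPS 8.887 g; L-histidine 54.933 mg; L-asparagine 305.900 mg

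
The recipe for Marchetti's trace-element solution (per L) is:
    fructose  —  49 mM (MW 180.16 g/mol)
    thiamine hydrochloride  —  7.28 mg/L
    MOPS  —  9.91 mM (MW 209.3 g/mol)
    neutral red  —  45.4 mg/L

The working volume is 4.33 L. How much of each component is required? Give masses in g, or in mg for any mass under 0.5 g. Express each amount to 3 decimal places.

Working volume: 4.33 L.
fructose: 49 mmol/L × 180.16 g/mol × 4.33 L ÷ 1000 = 38.225 g
thiamine hydrochloride: 7.28 mg/L × 4.33 L = 31.522 mg
MOPS: 9.91 mmol/L × 209.3 g/mol × 4.33 L ÷ 1000 = 8.981 g
neutral red: 45.4 mg/L × 4.33 L = 196.582 mg

fructose 38.225 g; thiamine hydrochloride 31.522 mg; MOPS 8.981 g; neutral red 196.582 mg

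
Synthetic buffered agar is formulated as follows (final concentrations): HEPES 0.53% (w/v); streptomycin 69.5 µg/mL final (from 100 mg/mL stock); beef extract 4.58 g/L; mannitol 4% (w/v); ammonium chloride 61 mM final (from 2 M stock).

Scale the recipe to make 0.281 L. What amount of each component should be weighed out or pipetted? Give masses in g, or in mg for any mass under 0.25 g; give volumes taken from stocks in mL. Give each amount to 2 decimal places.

Scale factor relative to 1 L: 0.281.
HEPES: 0.53 g per 100 mL × 281 mL ÷ 100 = 1.49 g
streptomycin: C1V1 = C2V2 → 69.5 µg/mL × 281 mL ÷ 100000 µg/mL = 0.20 mL
beef extract: 4.58 g/L × 0.281 L = 1.29 g
mannitol: 4 g per 100 mL × 281 mL ÷ 100 = 11.24 g
ammonium chloride: dilute stock: 61 mM × 281 mL ÷ 2000 mM = 8.57 mL

HEPES 1.49 g; streptomycin 0.20 mL; beef extract 1.29 g; mannitol 11.24 g; ammonium chloride 8.57 mL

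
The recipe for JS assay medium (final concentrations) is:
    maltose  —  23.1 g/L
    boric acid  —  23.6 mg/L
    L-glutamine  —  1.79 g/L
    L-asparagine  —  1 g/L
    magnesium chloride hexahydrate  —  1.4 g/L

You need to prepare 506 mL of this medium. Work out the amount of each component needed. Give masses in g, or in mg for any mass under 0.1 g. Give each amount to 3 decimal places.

Scale factor relative to 1 L: 0.506.
maltose: 23.1 g/L × 0.506 L = 11.689 g
boric acid: 23.6 mg/L × 0.506 L = 11.942 mg
L-glutamine: 1.79 g/L × 0.506 L = 0.906 g
L-asparagine: 1 g/L × 0.506 L = 0.506 g
magnesium chloride hexahydrate: 1.4 g/L × 0.506 L = 0.708 g

maltose 11.689 g; boric acid 11.942 mg; L-glutamine 0.906 g; L-asparagine 0.506 g; magnesium chloride hexahydrate 0.708 g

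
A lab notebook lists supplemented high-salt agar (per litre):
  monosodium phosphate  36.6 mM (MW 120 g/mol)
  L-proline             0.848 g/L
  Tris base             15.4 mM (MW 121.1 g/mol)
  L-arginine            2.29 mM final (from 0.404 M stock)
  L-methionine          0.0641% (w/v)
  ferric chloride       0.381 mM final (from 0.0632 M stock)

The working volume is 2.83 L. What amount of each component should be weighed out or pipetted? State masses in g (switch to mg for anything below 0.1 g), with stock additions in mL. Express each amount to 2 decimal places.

Working volume: 2.83 L.
monosodium phosphate: 36.6 mmol/L × 120 g/mol × 2.83 L ÷ 1000 = 12.43 g
L-proline: 0.848 g/L × 2.83 L = 2.40 g
Tris base: 15.4 mmol/L × 121.1 g/mol × 2.83 L ÷ 1000 = 5.28 g
L-arginine: dilute stock: 2.29 mM × 2830 mL ÷ 404 mM = 16.04 mL
L-methionine: 0.0641 g per 100 mL × 2830 mL ÷ 100 = 1.81 g
ferric chloride: V = C2·V2/C1 = 0.381 mM × 2830 mL ÷ 63.2 mM = 17.06 mL

monosodium phosphate 12.43 g; L-proline 2.40 g; Tris base 5.28 g; L-arginine 16.04 mL; L-methionine 1.81 g; ferric chloride 17.06 mL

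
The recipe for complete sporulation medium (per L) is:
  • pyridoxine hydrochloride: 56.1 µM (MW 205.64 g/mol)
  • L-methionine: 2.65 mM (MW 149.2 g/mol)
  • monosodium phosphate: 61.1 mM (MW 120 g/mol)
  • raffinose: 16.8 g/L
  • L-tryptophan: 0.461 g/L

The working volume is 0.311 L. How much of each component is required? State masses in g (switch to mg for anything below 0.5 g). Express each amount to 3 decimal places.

Scale factor relative to 1 L: 0.311.
pyridoxine hydrochloride: 56.1 µmol/L × 205.64 g/mol × 0.311 L ÷ 1000 = 3.588 mg
L-methionine: 2.65 mmol/L × 149.2 mg/mmol × 0.311 L = 122.963 mg
monosodium phosphate: 61.1 mmol/L × 120 g/mol × 0.311 L ÷ 1000 = 2.280 g
raffinose: 16.8 g/L × 0.311 L = 5.225 g
L-tryptophan: 0.461 g/L × 0.311 L = 0.143371 g = 143.371 mg

pyridoxine hydrochloride 3.588 mg; L-methionine 122.963 mg; monosodium phosphate 2.280 g; raffinose 5.225 g; L-tryptophan 143.371 mg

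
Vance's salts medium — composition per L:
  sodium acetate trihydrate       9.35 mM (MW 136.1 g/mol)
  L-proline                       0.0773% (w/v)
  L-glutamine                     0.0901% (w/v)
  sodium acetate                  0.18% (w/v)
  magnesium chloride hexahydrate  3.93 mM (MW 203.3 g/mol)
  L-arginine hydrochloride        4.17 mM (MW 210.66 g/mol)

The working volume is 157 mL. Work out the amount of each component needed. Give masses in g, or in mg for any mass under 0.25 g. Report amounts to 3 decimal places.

Scale factor relative to 1 L: 0.157.
sodium acetate trihydrate: 9.35 mmol/L × 136.1 mg/mmol × 0.157 L = 199.788 mg
L-proline: 0.0773% w/v = 0.773 g/L → 0.773 × 0.157 L = 0.121361 g = 121.361 mg
L-glutamine: 0.0901 g per 100 mL × 157 mL ÷ 100 = 0.141457 g = 141.457 mg
sodium acetate: 0.18% w/v = 1.8 g/L → 1.8 × 0.157 L = 0.283 g
magnesium chloride hexahydrate: 3.93 mmol/L × 203.3 mg/mmol × 0.157 L = 125.438 mg
L-arginine hydrochloride: 4.17 mmol/L × 210.66 mg/mmol × 0.157 L = 137.917 mg

sodium acetate trihydrate 199.788 mg; L-proline 121.361 mg; L-glutamine 141.457 mg; sodium acetate 0.283 g; magnesium chloride hexahydrate 125.438 mg; L-arginine hydrochloride 137.917 mg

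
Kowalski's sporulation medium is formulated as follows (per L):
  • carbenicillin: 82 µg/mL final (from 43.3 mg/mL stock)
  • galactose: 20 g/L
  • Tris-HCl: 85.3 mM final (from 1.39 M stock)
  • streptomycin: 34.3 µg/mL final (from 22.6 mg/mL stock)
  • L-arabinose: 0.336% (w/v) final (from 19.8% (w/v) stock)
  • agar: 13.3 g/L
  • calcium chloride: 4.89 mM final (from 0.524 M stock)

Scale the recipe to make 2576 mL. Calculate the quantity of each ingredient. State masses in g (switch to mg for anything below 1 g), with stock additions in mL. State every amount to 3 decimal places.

carbenicillin 4.878 mL; galactose 51.520 g; Tris-HCl 158.081 mL; streptomycin 3.910 mL; L-arabinose 43.714 mL; agar 34.261 g; calcium chloride 24.039 mL

Target volume = 2576 mL = 2.576 L.
carbenicillin: C1V1 = C2V2 → 82 µg/mL × 2576 mL ÷ 43300 µg/mL = 4.878 mL
galactose: 20 g/L × 2.576 L = 51.520 g
Tris-HCl: V = C2·V2/C1 = 85.3 mM × 2576 mL ÷ 1390 mM = 158.081 mL
streptomycin: dilute stock: 34.3 µg/mL × 2576 mL ÷ 22600 µg/mL = 3.910 mL
L-arabinose: V = C2·V2/C1 = 0.336% ÷ 19.8% × 2576 mL = 43.714 mL
agar: 13.3 g/L × 2.576 L = 34.261 g
calcium chloride: C1V1 = C2V2 → 4.89 mM × 2576 mL ÷ 524 mM = 24.039 mL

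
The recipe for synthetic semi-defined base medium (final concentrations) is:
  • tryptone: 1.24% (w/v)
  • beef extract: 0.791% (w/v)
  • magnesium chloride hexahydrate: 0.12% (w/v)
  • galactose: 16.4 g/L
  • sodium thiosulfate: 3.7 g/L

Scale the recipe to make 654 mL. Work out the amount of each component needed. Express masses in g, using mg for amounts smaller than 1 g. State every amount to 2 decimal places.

tryptone 8.11 g; beef extract 5.17 g; magnesium chloride hexahydrate 784.80 mg; galactose 10.73 g; sodium thiosulfate 2.42 g

Working volume: 654 mL = 0.654 L.
tryptone: 1.24% w/v = 12.4 g/L → 12.4 × 0.654 L = 8.11 g
beef extract: 0.791% w/v = 7.91 g/L → 7.91 × 0.654 L = 5.17 g
magnesium chloride hexahydrate: 0.12 g per 100 mL × 654 mL ÷ 100 = 0.7848 g = 784.80 mg
galactose: 16.4 g/L × 0.654 L = 10.73 g
sodium thiosulfate: 3.7 g/L × 0.654 L = 2.42 g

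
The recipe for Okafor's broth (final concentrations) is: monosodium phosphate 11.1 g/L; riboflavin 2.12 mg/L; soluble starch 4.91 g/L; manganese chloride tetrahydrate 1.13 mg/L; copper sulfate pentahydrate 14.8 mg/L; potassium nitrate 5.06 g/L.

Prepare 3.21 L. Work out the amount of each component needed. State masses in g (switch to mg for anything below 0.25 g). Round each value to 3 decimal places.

monosodium phosphate 35.631 g; riboflavin 6.805 mg; soluble starch 15.761 g; manganese chloride tetrahydrate 3.627 mg; copper sulfate pentahydrate 47.508 mg; potassium nitrate 16.243 g

Working volume: 3.21 L.
monosodium phosphate: 11.1 g/L × 3.21 L = 35.631 g
riboflavin: 2.12 mg/L × 3.21 L = 6.805 mg
soluble starch: 4.91 g/L × 3.21 L = 15.761 g
manganese chloride tetrahydrate: 1.13 mg/L × 3.21 L = 3.627 mg
copper sulfate pentahydrate: 14.8 mg/L × 3.21 L = 47.508 mg
potassium nitrate: 5.06 g/L × 3.21 L = 16.243 g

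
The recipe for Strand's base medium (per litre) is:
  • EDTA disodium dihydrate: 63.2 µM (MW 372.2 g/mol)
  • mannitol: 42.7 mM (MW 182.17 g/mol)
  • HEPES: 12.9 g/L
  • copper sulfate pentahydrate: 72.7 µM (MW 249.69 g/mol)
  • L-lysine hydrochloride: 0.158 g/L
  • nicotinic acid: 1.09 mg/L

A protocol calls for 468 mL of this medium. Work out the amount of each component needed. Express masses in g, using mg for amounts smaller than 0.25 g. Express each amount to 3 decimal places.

Scale factor relative to 1 L: 0.468.
EDTA disodium dihydrate: 63.2 µmol/L × 372.2 g/mol × 0.468 L ÷ 1000 = 11.009 mg
mannitol: 42.7 mmol/L × 182.17 g/mol × 0.468 L ÷ 1000 = 3.640 g
HEPES: 12.9 g/L × 0.468 L = 6.037 g
copper sulfate pentahydrate: 72.7 µmol/L × 249.69 g/mol × 0.468 L ÷ 1000 = 8.495 mg
L-lysine hydrochloride: 0.158 g/L × 0.468 L = 0.073944 g = 73.944 mg
nicotinic acid: 1.09 mg/L × 0.468 L = 0.510 mg

EDTA disodium dihydrate 11.009 mg; mannitol 3.640 g; HEPES 6.037 g; copper sulfate pentahydrate 8.495 mg; L-lysine hydrochloride 73.944 mg; nicotinic acid 0.510 mg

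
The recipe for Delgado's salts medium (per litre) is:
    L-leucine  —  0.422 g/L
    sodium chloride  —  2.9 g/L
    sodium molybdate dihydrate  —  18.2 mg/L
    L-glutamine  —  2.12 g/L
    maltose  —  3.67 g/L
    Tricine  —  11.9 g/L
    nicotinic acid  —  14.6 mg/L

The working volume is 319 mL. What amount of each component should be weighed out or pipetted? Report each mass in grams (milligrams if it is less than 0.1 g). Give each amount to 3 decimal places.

L-leucine 0.135 g; sodium chloride 0.925 g; sodium molybdate dihydrate 5.806 mg; L-glutamine 0.676 g; maltose 1.171 g; Tricine 3.796 g; nicotinic acid 4.657 mg

Target volume = 319 mL = 0.319 L.
L-leucine: 0.422 g/L × 0.319 L = 0.135 g
sodium chloride: 2.9 g/L × 0.319 L = 0.925 g
sodium molybdate dihydrate: 18.2 mg/L × 0.319 L = 5.806 mg
L-glutamine: 2.12 g/L × 0.319 L = 0.676 g
maltose: 3.67 g/L × 0.319 L = 1.171 g
Tricine: 11.9 g/L × 0.319 L = 3.796 g
nicotinic acid: 14.6 mg/L × 0.319 L = 4.657 mg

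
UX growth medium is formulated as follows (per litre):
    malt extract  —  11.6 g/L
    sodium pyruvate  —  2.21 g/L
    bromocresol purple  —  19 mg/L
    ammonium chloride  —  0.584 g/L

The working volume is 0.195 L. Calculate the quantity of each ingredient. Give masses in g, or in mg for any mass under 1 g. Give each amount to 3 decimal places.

Working volume: 0.195 L.
malt extract: 11.6 g/L × 0.195 L = 2.262 g
sodium pyruvate: 2.21 g/L × 0.195 L = 0.43095 g = 430.950 mg
bromocresol purple: 19 mg/L × 0.195 L = 3.705 mg
ammonium chloride: 0.584 g/L × 0.195 L = 0.11388 g = 113.880 mg

malt extract 2.262 g; sodium pyruvate 430.950 mg; bromocresol purple 3.705 mg; ammonium chloride 113.880 mg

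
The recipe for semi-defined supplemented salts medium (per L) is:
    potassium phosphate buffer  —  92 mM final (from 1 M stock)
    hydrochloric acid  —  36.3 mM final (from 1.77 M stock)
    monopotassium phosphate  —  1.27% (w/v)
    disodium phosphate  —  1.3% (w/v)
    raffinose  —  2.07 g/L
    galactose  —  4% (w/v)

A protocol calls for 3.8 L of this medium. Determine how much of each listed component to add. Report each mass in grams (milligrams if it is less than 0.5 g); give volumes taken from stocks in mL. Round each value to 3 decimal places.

potassium phosphate buffer 349.600 mL; hydrochloric acid 77.932 mL; monopotassium phosphate 48.260 g; disodium phosphate 49.400 g; raffinose 7.866 g; galactose 152.000 g

Scale factor relative to 1 L: 3.8.
potassium phosphate buffer: C1V1 = C2V2 → 92 mM × 3800 mL ÷ 1000 mM = 349.600 mL
hydrochloric acid: V = C2·V2/C1 = 36.3 mM × 3800 mL ÷ 1770 mM = 77.932 mL
monopotassium phosphate: 1.27% w/v = 12.7 g/L → 12.7 × 3.8 L = 48.260 g
disodium phosphate: 1.3 g per 100 mL × 3800 mL ÷ 100 = 49.400 g
raffinose: 2.07 g/L × 3.8 L = 7.866 g
galactose: 4 g per 100 mL × 3800 mL ÷ 100 = 152.000 g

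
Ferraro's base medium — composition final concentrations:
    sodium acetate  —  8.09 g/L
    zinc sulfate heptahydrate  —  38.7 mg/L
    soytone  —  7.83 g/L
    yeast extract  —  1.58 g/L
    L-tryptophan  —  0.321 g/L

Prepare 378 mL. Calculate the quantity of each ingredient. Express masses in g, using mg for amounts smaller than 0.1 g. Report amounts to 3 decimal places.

Scale factor relative to 1 L: 0.378.
sodium acetate: 8.09 g/L × 0.378 L = 3.058 g
zinc sulfate heptahydrate: 38.7 mg/L × 0.378 L = 14.629 mg
soytone: 7.83 g/L × 0.378 L = 2.960 g
yeast extract: 1.58 g/L × 0.378 L = 0.597 g
L-tryptophan: 0.321 g/L × 0.378 L = 0.121 g

sodium acetate 3.058 g; zinc sulfate heptahydrate 14.629 mg; soytone 2.960 g; yeast extract 0.597 g; L-tryptophan 0.121 g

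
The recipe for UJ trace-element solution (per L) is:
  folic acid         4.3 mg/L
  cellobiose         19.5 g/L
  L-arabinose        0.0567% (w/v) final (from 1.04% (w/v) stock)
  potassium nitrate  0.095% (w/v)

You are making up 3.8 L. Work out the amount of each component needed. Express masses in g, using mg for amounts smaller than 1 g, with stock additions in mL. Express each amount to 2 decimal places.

folic acid 16.34 mg; cellobiose 74.10 g; L-arabinose 207.17 mL; potassium nitrate 3.61 g

Working volume: 3.8 L.
folic acid: 4.3 mg/L × 3.8 L = 16.34 mg
cellobiose: 19.5 g/L × 3.8 L = 74.10 g
L-arabinose: dilute stock: 0.0567% ÷ 1.04% × 3800 mL = 207.17 mL
potassium nitrate: 0.095% w/v = 0.95 g/L → 0.95 × 3.8 L = 3.61 g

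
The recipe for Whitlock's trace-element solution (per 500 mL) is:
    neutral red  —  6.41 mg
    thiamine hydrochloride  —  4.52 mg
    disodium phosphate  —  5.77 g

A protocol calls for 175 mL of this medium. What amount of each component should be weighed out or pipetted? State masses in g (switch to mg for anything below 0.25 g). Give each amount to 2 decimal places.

Ratio of target to recipe volume: 175 / 500 = 0.35.
neutral red: 6.41 mg × (175 mL / 500 mL) = 2.24 mg
thiamine hydrochloride: 4.52 mg × (175 mL / 500 mL) = 1.58 mg
disodium phosphate: 5.77 g × (175 mL / 500 mL) = 2.02 g

neutral red 2.24 mg; thiamine hydrochloride 1.58 mg; disodium phosphate 2.02 g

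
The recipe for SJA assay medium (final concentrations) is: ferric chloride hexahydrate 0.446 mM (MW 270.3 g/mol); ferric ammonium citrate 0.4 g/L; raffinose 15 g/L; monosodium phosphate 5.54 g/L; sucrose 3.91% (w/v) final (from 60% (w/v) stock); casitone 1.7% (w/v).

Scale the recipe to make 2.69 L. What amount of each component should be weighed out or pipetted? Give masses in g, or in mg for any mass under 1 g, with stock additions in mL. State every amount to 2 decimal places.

ferric chloride hexahydrate 324.29 mg; ferric ammonium citrate 1.08 g; raffinose 40.35 g; monosodium phosphate 14.90 g; sucrose 175.30 mL; casitone 45.73 g

Working volume: 2.69 L.
ferric chloride hexahydrate: 0.446 mmol/L × 270.3 mg/mmol × 2.69 L = 324.29 mg
ferric ammonium citrate: 0.4 g/L × 2.69 L = 1.08 g
raffinose: 15 g/L × 2.69 L = 40.35 g
monosodium phosphate: 5.54 g/L × 2.69 L = 14.90 g
sucrose: V = C2·V2/C1 = 3.91% ÷ 60% × 2690 mL = 175.30 mL
casitone: 1.7% w/v = 17 g/L → 17 × 2.69 L = 45.73 g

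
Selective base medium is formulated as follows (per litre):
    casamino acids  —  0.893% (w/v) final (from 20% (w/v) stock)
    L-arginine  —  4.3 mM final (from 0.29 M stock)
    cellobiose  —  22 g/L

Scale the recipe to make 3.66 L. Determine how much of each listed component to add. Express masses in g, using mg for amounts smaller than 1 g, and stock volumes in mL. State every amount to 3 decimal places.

casamino acids 163.419 mL; L-arginine 54.269 mL; cellobiose 80.520 g

Scale factor relative to 1 L: 3.66.
casamino acids: dilute stock: 0.893% ÷ 20% × 3660 mL = 163.419 mL
L-arginine: dilute stock: 4.3 mM × 3660 mL ÷ 290 mM = 54.269 mL
cellobiose: 22 g/L × 3.66 L = 80.520 g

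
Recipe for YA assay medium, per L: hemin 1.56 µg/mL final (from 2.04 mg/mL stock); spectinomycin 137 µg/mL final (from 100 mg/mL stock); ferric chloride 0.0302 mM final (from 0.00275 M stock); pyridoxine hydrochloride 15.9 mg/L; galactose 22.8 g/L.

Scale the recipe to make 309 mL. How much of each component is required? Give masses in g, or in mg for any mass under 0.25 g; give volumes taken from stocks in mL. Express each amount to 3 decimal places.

Scale factor relative to 1 L: 0.309.
hemin: V = C2·V2/C1 = 1.56 µg/mL × 309 mL ÷ 2040 µg/mL = 0.236 mL
spectinomycin: V = C2·V2/C1 = 137 µg/mL × 309 mL ÷ 100000 µg/mL = 0.423 mL
ferric chloride: dilute stock: 0.0302 mM × 309 mL ÷ 2.75 mM = 3.393 mL
pyridoxine hydrochloride: 15.9 mg/L × 0.309 L = 4.913 mg
galactose: 22.8 g/L × 0.309 L = 7.045 g

hemin 0.236 mL; spectinomycin 0.423 mL; ferric chloride 3.393 mL; pyridoxine hydrochloride 4.913 mg; galactose 7.045 g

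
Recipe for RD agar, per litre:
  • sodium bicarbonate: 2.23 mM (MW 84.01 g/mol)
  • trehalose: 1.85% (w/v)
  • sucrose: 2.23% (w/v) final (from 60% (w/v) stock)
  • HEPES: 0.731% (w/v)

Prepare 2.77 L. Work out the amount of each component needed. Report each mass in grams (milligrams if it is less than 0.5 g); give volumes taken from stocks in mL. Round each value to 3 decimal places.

sodium bicarbonate 0.519 g; trehalose 51.245 g; sucrose 102.952 mL; HEPES 20.249 g

Working volume: 2.77 L.
sodium bicarbonate: 2.23 mmol/L × 84.01 g/mol × 2.77 L ÷ 1000 = 0.519 g
trehalose: 1.85% w/v = 18.5 g/L → 18.5 × 2.77 L = 51.245 g
sucrose: C1V1 = C2V2 → 2.23% ÷ 60% × 2770 mL = 102.952 mL
HEPES: 0.731 g per 100 mL × 2770 mL ÷ 100 = 20.249 g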